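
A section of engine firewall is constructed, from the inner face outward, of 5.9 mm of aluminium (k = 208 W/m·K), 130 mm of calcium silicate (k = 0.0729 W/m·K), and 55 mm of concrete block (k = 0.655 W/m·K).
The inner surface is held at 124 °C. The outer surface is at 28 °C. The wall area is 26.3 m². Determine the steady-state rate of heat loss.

Treating each layer as a thermal resistance in series:
R_aluminium = L/(kA) = 0.0059/(208×26.3) = 1.079×10^-6 K/W
R_calcium silicate = L/(kA) = 0.13/(0.0729×26.3) = 0.0678 K/W
R_concrete block = L/(kA) = 0.055/(0.655×26.3) = 0.003193 K/W
R_total = 0.071 K/W
Q = ΔT / R_total = 96 / 0.071

Q ≈ 1350 W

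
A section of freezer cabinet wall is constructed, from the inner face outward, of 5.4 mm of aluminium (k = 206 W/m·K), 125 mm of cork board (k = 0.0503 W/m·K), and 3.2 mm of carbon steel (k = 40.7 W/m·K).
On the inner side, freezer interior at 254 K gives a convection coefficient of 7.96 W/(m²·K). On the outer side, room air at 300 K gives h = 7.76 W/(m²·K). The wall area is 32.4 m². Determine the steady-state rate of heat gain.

Using the resistance-network approach (series):
R_inner film = 1/(h_i·A) = 1/(7.96×32.4) = 0.003877 K/W
R_aluminium = L/(kA) = 0.0054/(206×32.4) = 8.091×10^-7 K/W
R_cork board = L/(kA) = 0.125/(0.0503×32.4) = 0.0767 K/W
R_carbon steel = L/(kA) = 0.0032/(40.7×32.4) = 2.427×10^-6 K/W
R_outer film = 1/(h_o·A) = 1/(7.76×32.4) = 0.003977 K/W
R_total = 0.08456 K/W
Q = ΔT / R_total = 46 / 0.08456

Q ≈ 544 W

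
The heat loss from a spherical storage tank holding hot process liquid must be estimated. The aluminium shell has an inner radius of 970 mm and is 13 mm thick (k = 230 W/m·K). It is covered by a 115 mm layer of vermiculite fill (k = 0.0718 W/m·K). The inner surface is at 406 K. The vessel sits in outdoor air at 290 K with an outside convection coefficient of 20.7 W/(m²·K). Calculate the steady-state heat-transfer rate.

Q ≈ 956 W

For a spherical shell R = (1/r₁ − 1/r₂)/(4πk); film R = 1/(h·4πr²). In series:
R_aluminium shell = (1/0.97 − 1/0.983)/(4π×230) = 4.717×10^-6 K/W
R_vermiculite fill = (1/0.983 − 1/1.098)/(4π×0.0718) = 0.1181 K/W
R_outer film = 1/(h·4πr_o²) = 1/(20.7×4π×1.098²) = 0.003189 K/W
R_total = 0.1213 K/W
Q = ΔT/R_total = 116/0.1213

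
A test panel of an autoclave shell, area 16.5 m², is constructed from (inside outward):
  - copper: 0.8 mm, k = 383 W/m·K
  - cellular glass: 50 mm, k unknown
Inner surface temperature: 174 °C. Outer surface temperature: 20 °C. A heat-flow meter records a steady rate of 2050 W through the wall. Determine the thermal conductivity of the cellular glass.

k ≈ 0.0403 W/(m·K)

Treating each layer as a thermal resistance in series:
R_copper = L/(kA) = 0.0008/(383×16.5) = 1.266×10^-7 K/W
Sum of known resistances R_other = 1.266×10^-7 K/W
Total R = ΔT/Q = 154/2050 = 0.07512 K/W
R_cellular glass = R_total − R_other = 0.07512 K/W
k = L/(R·A) = 0.05/(0.07512×16.5)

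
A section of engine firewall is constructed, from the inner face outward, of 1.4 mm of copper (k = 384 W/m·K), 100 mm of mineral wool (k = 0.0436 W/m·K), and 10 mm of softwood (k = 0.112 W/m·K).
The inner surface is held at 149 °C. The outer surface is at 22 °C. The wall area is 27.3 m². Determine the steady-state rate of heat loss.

Q ≈ 1460 W

Using the resistance-network approach (series):
R_copper = L/(kA) = 0.0014/(384×27.3) = 1.335×10^-7 K/W
R_mineral wool = L/(kA) = 0.1/(0.0436×27.3) = 0.08401 K/W
R_softwood = L/(kA) = 0.01/(0.112×27.3) = 0.003271 K/W
R_total = 0.08728 K/W
Q = ΔT / R_total = 127 / 0.08728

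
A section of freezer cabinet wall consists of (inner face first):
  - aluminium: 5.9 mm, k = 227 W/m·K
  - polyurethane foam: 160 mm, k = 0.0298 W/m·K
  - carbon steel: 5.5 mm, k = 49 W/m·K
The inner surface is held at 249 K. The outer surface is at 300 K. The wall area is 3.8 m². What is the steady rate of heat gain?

Q ≈ 36.1 W

Thermal resistances in series:
R_aluminium = L/(kA) = 0.0059/(227×3.8) = 6.84×10^-6 K/W
R_polyurethane foam = L/(kA) = 0.16/(0.0298×3.8) = 1.413 K/W
R_carbon steel = L/(kA) = 0.0055/(49×3.8) = 2.954×10^-5 K/W
R_total = 1.413 K/W
Q = ΔT / R_total = 51 / 1.413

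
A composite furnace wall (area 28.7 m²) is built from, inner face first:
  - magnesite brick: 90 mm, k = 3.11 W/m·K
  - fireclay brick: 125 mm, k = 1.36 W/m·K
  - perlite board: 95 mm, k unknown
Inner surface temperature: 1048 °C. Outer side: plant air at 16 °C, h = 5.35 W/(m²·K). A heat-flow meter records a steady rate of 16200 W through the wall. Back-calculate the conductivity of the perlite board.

Thermal resistances in series:
R_magnesite brick = L/(kA) = 0.09/(3.11×28.7) = 0.001008 K/W
R_fireclay brick = L/(kA) = 0.125/(1.36×28.7) = 0.003203 K/W
R_outer film = 1/(h_o·A) = 1/(5.35×28.7) = 0.006513 K/W
Sum of known resistances R_other = 0.01072 K/W
Total R = ΔT/Q = 1032/16200 = 0.0637 K/W
R_perlite board = R_total − R_other = 0.05298 K/W
k = L/(R·A) = 0.095/(0.05298×28.7)

k ≈ 0.0625 W/(m·K)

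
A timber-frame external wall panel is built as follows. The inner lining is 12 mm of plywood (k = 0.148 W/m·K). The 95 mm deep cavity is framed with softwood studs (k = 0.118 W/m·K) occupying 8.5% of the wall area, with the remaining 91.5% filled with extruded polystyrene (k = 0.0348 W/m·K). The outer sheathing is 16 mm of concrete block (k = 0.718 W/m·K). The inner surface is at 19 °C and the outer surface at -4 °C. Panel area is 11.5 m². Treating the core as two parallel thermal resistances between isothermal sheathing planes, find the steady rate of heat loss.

Sheathing layers in series; stud and cavity paths in parallel between them.
R_inner = 0.012/(0.148×11.5) = 0.007051 K/W
R_stud  = 0.095/(0.118×0.085×11.5) = 0.8236 K/W
R_cav   = 0.095/(0.0348×0.915×11.5) = 0.2594 K/W
1/R_core = 1/R_stud + 1/R_cav → R_core = 0.1973 K/W
R_outer = 0.016/(0.718×11.5) = 0.001938 K/W
R_total = 0.2063 K/W
Q = ΔT/R_total = 23/0.2063

Q ≈ 112 W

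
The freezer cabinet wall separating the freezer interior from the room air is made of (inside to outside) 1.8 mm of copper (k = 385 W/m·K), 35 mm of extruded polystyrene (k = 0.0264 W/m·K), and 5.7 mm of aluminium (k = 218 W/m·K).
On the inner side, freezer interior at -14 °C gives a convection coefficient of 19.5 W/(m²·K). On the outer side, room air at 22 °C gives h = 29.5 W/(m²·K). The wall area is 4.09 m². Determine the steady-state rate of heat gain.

Q ≈ 104 W

Using the resistance-network approach (series):
R_inner film = 1/(h_i·A) = 1/(19.5×4.09) = 0.01254 K/W
R_copper = L/(kA) = 0.0018/(385×4.09) = 1.143×10^-6 K/W
R_extruded polystyrene = L/(kA) = 0.035/(0.0264×4.09) = 0.3241 K/W
R_aluminium = L/(kA) = 0.0057/(218×4.09) = 6.393×10^-6 K/W
R_outer film = 1/(h_o·A) = 1/(29.5×4.09) = 0.008288 K/W
R_total = 0.345 K/W
Q = ΔT / R_total = 36 / 0.345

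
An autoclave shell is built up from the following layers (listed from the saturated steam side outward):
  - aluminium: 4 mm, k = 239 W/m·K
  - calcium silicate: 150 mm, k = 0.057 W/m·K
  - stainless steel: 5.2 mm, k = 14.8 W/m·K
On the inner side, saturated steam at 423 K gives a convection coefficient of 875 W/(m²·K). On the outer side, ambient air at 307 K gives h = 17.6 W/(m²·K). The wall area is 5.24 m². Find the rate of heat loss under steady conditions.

Series thermal resistances:
R_inner film = 1/(h_i·A) = 1/(875×5.24) = 2.181×10^-4 K/W
R_aluminium = L/(kA) = 0.004/(239×5.24) = 3.194×10^-6 K/W
R_calcium silicate = L/(kA) = 0.15/(0.057×5.24) = 0.5022 K/W
R_stainless steel = L/(kA) = 0.0052/(14.8×5.24) = 6.705×10^-5 K/W
R_outer film = 1/(h_o·A) = 1/(17.6×5.24) = 0.01084 K/W
R_total = 0.5133 K/W
Q = ΔT / R_total = 116 / 0.5133

Q ≈ 226 W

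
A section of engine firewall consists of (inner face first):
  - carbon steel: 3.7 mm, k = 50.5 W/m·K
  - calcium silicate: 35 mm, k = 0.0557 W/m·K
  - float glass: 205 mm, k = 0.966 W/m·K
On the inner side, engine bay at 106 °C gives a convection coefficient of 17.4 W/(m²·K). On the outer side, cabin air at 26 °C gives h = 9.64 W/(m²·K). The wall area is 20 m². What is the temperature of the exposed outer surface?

Treating each layer as a thermal resistance in series:
R_inner film = 1/(h_i·A) = 1/(17.4×20) = 0.002874 K/W
R_carbon steel = L/(kA) = 0.0037/(50.5×20) = 3.663×10^-6 K/W
R_calcium silicate = L/(kA) = 0.035/(0.0557×20) = 0.03142 K/W
R_float glass = L/(kA) = 0.205/(0.966×20) = 0.01061 K/W
R_outer film = 1/(h_o·A) = 1/(9.64×20) = 0.005187 K/W
R_total = 0.05009 K/W;  Q = ΔT/R_total = 80/0.05009 = 1597 W
T_interface = T_inner − Q·ΣR(inner→interface) = 106 − 1600×0.04491

T ≈ 34.3 °C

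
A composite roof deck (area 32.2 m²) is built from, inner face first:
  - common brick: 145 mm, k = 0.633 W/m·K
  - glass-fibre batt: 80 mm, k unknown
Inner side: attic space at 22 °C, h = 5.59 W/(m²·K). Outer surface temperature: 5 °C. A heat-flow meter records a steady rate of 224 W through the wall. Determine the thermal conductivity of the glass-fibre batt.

Treating each layer as a thermal resistance in series:
R_inner film = 1/(h_i·A) = 1/(5.59×32.2) = 0.005556 K/W
R_common brick = L/(kA) = 0.145/(0.633×32.2) = 0.007114 K/W
Sum of known resistances R_other = 0.01267 K/W
Total R = ΔT/Q = 17/224 = 0.07589 K/W
R_glass-fibre batt = R_total − R_other = 0.06322 K/W
k = L/(R·A) = 0.08/(0.06322×32.2)

k ≈ 0.0393 W/(m·K)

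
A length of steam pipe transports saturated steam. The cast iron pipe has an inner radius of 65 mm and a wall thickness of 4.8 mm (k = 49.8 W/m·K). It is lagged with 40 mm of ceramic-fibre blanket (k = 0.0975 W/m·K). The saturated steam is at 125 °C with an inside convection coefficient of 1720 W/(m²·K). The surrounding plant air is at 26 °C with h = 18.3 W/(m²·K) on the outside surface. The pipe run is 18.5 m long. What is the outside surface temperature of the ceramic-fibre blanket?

Per-layer cylindrical resistances, series-summed:
R_inner film = 1/(h_i·2πr₁L) = 1/(1720×2π×0.065×18.5) = 7.695×10^-5 K/W
R_cast iron pipe wall = ln(69.8/65)/(2π×49.8×18.5) = 1.231×10^-5 K/W
R_ceramic-fibre blanket = ln(109.8/69.8)/(2π×0.0975×18.5) = 0.03997 K/W
R_outer film = 1/(h_o·2πr_oL) = 1/(18.3×2π×0.1098×18.5) = 0.004281 K/W
R_total = 0.04434 K/W
Q = ΔT/R_total = 99/0.04434
Q = 2230 W
T_interface = T_inner − Q·ΣR(inner→interface) = 125 − 2230×0.04006

T ≈ 35.6 °C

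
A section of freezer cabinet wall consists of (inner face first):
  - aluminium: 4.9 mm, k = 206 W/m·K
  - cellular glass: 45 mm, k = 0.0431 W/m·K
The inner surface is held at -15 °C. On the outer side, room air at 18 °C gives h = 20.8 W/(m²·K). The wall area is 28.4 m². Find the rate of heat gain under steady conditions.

Q ≈ 858 W

Series thermal resistances:
R_aluminium = L/(kA) = 0.0049/(206×28.4) = 8.375×10^-7 K/W
R_cellular glass = L/(kA) = 0.045/(0.0431×28.4) = 0.03676 K/W
R_outer film = 1/(h_o·A) = 1/(20.8×28.4) = 0.001693 K/W
R_total = 0.03846 K/W
Q = ΔT / R_total = 33 / 0.03846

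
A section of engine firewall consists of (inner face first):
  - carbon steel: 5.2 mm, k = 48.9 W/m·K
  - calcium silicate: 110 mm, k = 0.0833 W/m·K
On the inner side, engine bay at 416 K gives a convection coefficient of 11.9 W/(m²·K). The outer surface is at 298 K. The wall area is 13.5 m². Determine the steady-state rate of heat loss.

Using the resistance-network approach (series):
R_inner film = 1/(h_i·A) = 1/(11.9×13.5) = 0.006225 K/W
R_carbon steel = L/(kA) = 0.0052/(48.9×13.5) = 7.877×10^-6 K/W
R_calcium silicate = L/(kA) = 0.11/(0.0833×13.5) = 0.09782 K/W
R_total = 0.104 K/W
Q = ΔT / R_total = 118 / 0.104

Q ≈ 1130 W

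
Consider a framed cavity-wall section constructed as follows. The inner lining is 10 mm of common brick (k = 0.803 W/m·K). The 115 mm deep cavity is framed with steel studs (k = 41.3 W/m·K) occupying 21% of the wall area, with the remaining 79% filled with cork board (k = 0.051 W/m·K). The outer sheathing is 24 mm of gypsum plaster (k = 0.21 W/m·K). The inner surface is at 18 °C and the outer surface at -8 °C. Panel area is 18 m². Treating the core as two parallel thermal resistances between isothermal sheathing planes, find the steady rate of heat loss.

Q ≈ 3340 W

Sheathing layers in series; stud and cavity paths in parallel between them.
R_inner = 0.01/(0.803×18) = 6.919×10^-4 K/W
R_stud  = 0.115/(41.3×0.21×18) = 7.366×10^-4 K/W
R_cav   = 0.115/(0.051×0.79×18) = 0.1586 K/W
1/R_core = 1/R_stud + 1/R_cav → R_core = 7.332×10^-4 K/W
R_outer = 0.024/(0.21×18) = 0.006349 K/W
R_total = 0.007774 K/W
Q = ΔT/R_total = 26/0.007774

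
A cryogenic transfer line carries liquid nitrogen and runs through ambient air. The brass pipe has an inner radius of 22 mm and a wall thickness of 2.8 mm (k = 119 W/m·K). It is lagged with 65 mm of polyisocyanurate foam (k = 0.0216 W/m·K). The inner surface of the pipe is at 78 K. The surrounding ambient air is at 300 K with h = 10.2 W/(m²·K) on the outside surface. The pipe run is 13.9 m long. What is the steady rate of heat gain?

Radial resistances (cylindrical: R_cond = ln(r_o/r_i)/(2πkL), R_conv = 1/(h·2πrL)):
R_brass pipe wall = ln(24.8/22)/(2π×119×13.9) = 1.153×10^-5 K/W
R_polyisocyanurate foam = ln(89.8/24.8)/(2π×0.0216×13.9) = 0.6821 K/W
R_outer film = 1/(h_o·2πr_oL) = 1/(10.2×2π×0.0898×13.9) = 0.0125 K/W
R_total = 0.6946 K/W
Q = ΔT/R_total = 222/0.6946

Q ≈ 320 W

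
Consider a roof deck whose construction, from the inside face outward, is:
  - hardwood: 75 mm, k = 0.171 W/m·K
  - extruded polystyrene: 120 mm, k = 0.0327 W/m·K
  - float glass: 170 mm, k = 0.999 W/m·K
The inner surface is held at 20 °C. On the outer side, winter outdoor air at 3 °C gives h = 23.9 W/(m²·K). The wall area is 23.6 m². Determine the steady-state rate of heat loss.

Using the resistance-network approach (series):
R_hardwood = L/(kA) = 0.075/(0.171×23.6) = 0.01858 K/W
R_extruded polystyrene = L/(kA) = 0.12/(0.0327×23.6) = 0.1555 K/W
R_float glass = L/(kA) = 0.17/(0.999×23.6) = 0.007211 K/W
R_outer film = 1/(h_o·A) = 1/(23.9×23.6) = 0.001773 K/W
R_total = 0.1831 K/W
Q = ΔT / R_total = 17 / 0.1831

Q ≈ 92.9 W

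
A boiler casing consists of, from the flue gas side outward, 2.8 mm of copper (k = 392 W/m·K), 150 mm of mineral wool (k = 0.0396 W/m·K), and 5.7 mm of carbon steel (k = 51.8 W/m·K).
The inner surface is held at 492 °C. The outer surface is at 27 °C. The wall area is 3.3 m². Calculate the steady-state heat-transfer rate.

Model the wall as resistances in series:
R_copper = L/(kA) = 0.0028/(392×3.3) = 2.165×10^-6 K/W
R_mineral wool = L/(kA) = 0.15/(0.0396×3.3) = 1.148 K/W
R_carbon steel = L/(kA) = 0.0057/(51.8×3.3) = 3.335×10^-5 K/W
R_total = 1.148 K/W
Q = ΔT / R_total = 465 / 1.148

Q ≈ 405 W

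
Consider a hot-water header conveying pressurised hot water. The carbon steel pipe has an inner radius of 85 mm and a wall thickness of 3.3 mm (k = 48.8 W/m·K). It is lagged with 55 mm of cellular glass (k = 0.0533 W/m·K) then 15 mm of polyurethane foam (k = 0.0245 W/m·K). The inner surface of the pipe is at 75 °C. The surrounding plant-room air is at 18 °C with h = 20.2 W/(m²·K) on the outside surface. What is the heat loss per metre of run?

Treating each annulus and film as a series resistance:
R_carbon steel pipe wall = ln(88.3/85)/(2π×48.8×1) = 1.242×10^-4 K/W
R_cellular glass = ln(143.3/88.3)/(2π×0.0533×1) = 1.446 K/W
R_polyurethane foam = ln(158.3/143.3)/(2π×0.0245×1) = 0.6467 K/W
R_outer film = 1/(h_o·2πr_oL) = 1/(20.2×2π×0.1583×1) = 0.04977 K/W
R_total = 2.142 K/W
Q = ΔT/R_total = 57/2.142

q′ ≈ 26.6 W/m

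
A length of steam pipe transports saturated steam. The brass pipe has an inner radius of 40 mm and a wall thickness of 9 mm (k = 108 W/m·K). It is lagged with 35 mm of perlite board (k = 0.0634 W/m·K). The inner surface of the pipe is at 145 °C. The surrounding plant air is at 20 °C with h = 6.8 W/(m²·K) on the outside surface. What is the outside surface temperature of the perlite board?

Treating each annulus and film as a series resistance:
R_brass pipe wall = ln(49/40)/(2π×108×1) = 2.991×10^-4 K/W
R_perlite board = ln(84/49)/(2π×0.0634×1) = 1.353 K/W
R_outer film = 1/(h_o·2πr_oL) = 1/(6.8×2π×0.084×1) = 0.2786 K/W
R_total = 1.632 K/W
Q = ΔT/R_total = 125/1.632
Q = 76.6 W/m
T_interface = T_inner − Q·ΣR(inner→interface) = 145 − 76.6×1.353

T ≈ 41.3 °C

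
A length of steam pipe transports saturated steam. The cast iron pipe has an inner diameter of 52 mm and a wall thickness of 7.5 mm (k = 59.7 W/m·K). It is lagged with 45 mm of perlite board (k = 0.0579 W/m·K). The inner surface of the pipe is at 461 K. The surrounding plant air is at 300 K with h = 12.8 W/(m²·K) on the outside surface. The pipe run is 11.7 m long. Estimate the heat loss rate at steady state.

Radial resistances (cylindrical: R_cond = ln(r_o/r_i)/(2πkL), R_conv = 1/(h·2πrL)):
R_cast iron pipe wall = ln(33.5/26)/(2π×59.7×11.7) = 5.775×10^-5 K/W
R_perlite board = ln(78.5/33.5)/(2π×0.0579×11.7) = 0.2001 K/W
R_outer film = 1/(h_o·2πr_oL) = 1/(12.8×2π×0.0785×11.7) = 0.01354 K/W
R_total = 0.2137 K/W
Q = ΔT/R_total = 161/0.2137

Q ≈ 754 W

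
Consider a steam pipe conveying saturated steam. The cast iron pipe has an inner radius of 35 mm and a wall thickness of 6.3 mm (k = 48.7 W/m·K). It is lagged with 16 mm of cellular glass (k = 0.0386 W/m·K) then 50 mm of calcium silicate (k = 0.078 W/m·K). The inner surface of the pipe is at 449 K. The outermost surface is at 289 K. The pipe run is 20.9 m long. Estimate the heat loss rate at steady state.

Q ≈ 1270 W

Per-layer cylindrical resistances, series-summed:
R_cast iron pipe wall = ln(41.3/35)/(2π×48.7×20.9) = 2.588×10^-5 K/W
R_cellular glass = ln(57.3/41.3)/(2π×0.0386×20.9) = 0.0646 K/W
R_calcium silicate = ln(107.3/57.3)/(2π×0.078×20.9) = 0.06125 K/W
R_total = 0.1259 K/W
Q = ΔT/R_total = 160/0.1259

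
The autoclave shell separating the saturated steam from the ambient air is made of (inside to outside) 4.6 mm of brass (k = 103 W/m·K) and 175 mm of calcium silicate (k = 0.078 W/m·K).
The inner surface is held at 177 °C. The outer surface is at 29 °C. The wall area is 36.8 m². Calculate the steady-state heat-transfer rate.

Q ≈ 2430 W

Model the wall as resistances in series:
R_brass = L/(kA) = 0.0046/(103×36.8) = 1.214×10^-6 K/W
R_calcium silicate = L/(kA) = 0.175/(0.078×36.8) = 0.06097 K/W
R_total = 0.06097 K/W
Q = ΔT / R_total = 148 / 0.06097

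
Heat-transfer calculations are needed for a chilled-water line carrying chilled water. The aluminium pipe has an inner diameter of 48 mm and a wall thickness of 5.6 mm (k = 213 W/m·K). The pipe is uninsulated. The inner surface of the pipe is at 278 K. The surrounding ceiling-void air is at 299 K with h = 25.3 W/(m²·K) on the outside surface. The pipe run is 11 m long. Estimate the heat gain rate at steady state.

Treating each annulus and film as a series resistance:
R_aluminium pipe wall = ln(29.6/24)/(2π×213×11) = 1.425×10^-5 K/W
R_outer film = 1/(h_o·2πr_oL) = 1/(25.3×2π×0.0296×11) = 0.01932 K/W
R_total = 0.01933 K/W
Q = ΔT/R_total = 21/0.01933

Q ≈ 1090 W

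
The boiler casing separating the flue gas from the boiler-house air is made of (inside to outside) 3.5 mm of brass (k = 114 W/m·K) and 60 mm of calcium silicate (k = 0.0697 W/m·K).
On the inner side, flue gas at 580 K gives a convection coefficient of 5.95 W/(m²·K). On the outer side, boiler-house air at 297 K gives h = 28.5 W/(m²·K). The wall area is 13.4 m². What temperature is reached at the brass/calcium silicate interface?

T ≈ 535 K

Thermal resistances in series:
R_inner film = 1/(h_i·A) = 1/(5.95×13.4) = 0.01254 K/W
R_brass = L/(kA) = 0.0035/(114×13.4) = 2.291×10^-6 K/W
R_calcium silicate = L/(kA) = 0.06/(0.0697×13.4) = 0.06424 K/W
R_outer film = 1/(h_o·A) = 1/(28.5×13.4) = 0.002618 K/W
R_total = 0.0794 K/W;  Q = ΔT/R_total = 283/0.0794 = 3564 W
T_interface = T_inner − Q·ΣR(inner→interface) = 580 − 3560×0.01254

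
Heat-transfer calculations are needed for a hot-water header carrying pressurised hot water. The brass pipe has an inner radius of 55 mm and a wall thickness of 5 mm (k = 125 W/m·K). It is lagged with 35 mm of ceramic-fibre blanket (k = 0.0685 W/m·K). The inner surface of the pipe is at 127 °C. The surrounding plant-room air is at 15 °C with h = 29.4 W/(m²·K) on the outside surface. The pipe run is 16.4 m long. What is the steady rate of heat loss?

Q ≈ 1630 W

Cylindrical conduction, so R = ln(r₂/r₁)/(2πkL) per layer, in series:
R_brass pipe wall = ln(60/55)/(2π×125×16.4) = 6.755×10^-6 K/W
R_ceramic-fibre blanket = ln(95/60)/(2π×0.0685×16.4) = 0.0651 K/W
R_outer film = 1/(h_o·2πr_oL) = 1/(29.4×2π×0.095×16.4) = 0.003475 K/W
R_total = 0.06858 K/W
Q = ΔT/R_total = 112/0.06858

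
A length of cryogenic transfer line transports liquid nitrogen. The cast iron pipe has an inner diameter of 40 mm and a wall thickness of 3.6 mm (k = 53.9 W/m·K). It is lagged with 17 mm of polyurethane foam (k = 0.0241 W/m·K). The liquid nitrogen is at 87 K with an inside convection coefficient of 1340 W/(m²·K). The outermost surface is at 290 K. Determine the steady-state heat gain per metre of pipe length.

Cylindrical conduction, so R = ln(r₂/r₁)/(2πkL) per layer, in series:
R_inner film = 1/(h_i·2πr₁L) = 1/(1340×2π×0.02×1) = 0.005939 K/W
R_cast iron pipe wall = ln(23.6/20)/(2π×53.9×1) = 4.887×10^-4 K/W
R_polyurethane foam = ln(40.6/23.6)/(2π×0.0241×1) = 3.583 K/W
R_total = 3.589 K/W
Q = ΔT/R_total = 203/3.589

q′ ≈ 56.6 W/m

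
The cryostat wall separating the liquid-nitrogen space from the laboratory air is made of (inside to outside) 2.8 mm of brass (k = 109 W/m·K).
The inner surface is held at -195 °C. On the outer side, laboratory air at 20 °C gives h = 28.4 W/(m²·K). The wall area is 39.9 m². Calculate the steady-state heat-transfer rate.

Using the resistance-network approach (series):
R_brass = L/(kA) = 0.0028/(109×39.9) = 6.438×10^-7 K/W
R_outer film = 1/(h_o·A) = 1/(28.4×39.9) = 8.825×10^-4 K/W
R_total = 8.831×10^-4 K/W
Q = ΔT / R_total = 215 / 8.831×10^-4

Q ≈ 243000 W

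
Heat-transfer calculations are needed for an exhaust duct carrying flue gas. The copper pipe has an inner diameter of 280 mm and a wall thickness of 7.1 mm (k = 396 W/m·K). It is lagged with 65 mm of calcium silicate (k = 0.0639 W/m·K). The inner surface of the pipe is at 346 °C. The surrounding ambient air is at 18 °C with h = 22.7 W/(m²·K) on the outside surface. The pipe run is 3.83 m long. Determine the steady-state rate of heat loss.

Per-layer cylindrical resistances, series-summed:
R_copper pipe wall = ln(147.1/140)/(2π×396×3.83) = 5.191×10^-6 K/W
R_calcium silicate = ln(212.1/147.1)/(2π×0.0639×3.83) = 0.238 K/W
R_outer film = 1/(h_o·2πr_oL) = 1/(22.7×2π×0.2121×3.83) = 0.008631 K/W
R_total = 0.2466 K/W
Q = ΔT/R_total = 328/0.2466

Q ≈ 1330 W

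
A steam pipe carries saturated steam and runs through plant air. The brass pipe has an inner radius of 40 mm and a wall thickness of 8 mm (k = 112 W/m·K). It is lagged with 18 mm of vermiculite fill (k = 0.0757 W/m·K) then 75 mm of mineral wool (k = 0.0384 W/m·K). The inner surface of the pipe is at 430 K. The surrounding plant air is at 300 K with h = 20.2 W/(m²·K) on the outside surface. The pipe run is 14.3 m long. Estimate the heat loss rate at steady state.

Q ≈ 480 W

Per-layer cylindrical resistances, series-summed:
R_brass pipe wall = ln(48/40)/(2π×112×14.3) = 1.812×10^-5 K/W
R_vermiculite fill = ln(66/48)/(2π×0.0757×14.3) = 0.04682 K/W
R_mineral wool = ln(141/66)/(2π×0.0384×14.3) = 0.22 K/W
R_outer film = 1/(h_o·2πr_oL) = 1/(20.2×2π×0.141×14.3) = 0.003908 K/W
R_total = 0.2708 K/W
Q = ΔT/R_total = 130/0.2708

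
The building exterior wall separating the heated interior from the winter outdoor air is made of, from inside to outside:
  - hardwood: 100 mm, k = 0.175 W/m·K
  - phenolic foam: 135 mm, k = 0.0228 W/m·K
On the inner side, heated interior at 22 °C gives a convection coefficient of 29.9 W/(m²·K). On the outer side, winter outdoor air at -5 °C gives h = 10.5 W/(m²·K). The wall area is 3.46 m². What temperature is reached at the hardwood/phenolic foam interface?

T ≈ 19.5 °C

Thermal resistances in series:
R_inner film = 1/(h_i·A) = 1/(29.9×3.46) = 0.009666 K/W
R_hardwood = L/(kA) = 0.1/(0.175×3.46) = 0.1652 K/W
R_phenolic foam = L/(kA) = 0.135/(0.0228×3.46) = 1.711 K/W
R_outer film = 1/(h_o·A) = 1/(10.5×3.46) = 0.02753 K/W
R_total = 1.914 K/W;  Q = ΔT/R_total = 27/1.914 = 14.11 W
T_interface = T_inner − Q·ΣR(inner→interface) = 22 − 14.1×0.1748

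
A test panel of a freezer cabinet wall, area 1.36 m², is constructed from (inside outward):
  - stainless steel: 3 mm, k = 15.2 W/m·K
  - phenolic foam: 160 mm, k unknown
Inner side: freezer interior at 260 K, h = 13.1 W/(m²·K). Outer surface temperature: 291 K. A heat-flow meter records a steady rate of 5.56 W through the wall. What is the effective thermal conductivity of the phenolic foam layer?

k ≈ 0.0213 W/(m·K)

Treating each layer as a thermal resistance in series:
R_inner film = 1/(h_i·A) = 1/(13.1×1.36) = 0.05613 K/W
R_stainless steel = L/(kA) = 0.003/(15.2×1.36) = 1.451×10^-4 K/W
Sum of known resistances R_other = 0.05627 K/W
Total R = ΔT/Q = 31/5.56 = 5.576 K/W
R_phenolic foam = R_total − R_other = 5.519 K/W
k = L/(R·A) = 0.16/(5.519×1.36)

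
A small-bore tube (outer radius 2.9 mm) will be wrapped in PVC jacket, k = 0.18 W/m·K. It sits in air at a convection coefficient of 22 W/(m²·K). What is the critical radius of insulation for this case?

r_cr ≈ 8.18 mm

For a cylinder r_cr = k/h = 0.18/22
r_cr = 8.18 mm; since the bare radius (2.9 mm) is below r_cr, adding a thin layer of insulation will *increase* heat loss.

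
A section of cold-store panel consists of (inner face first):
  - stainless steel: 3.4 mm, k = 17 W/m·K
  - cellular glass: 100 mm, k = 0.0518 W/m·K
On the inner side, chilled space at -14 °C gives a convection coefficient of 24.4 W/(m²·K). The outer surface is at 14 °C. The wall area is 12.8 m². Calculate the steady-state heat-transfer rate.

Using the resistance-network approach (series):
R_inner film = 1/(h_i·A) = 1/(24.4×12.8) = 0.003202 K/W
R_stainless steel = L/(kA) = 0.0034/(17×12.8) = 1.562×10^-5 K/W
R_cellular glass = L/(kA) = 0.1/(0.0518×12.8) = 0.1508 K/W
R_total = 0.154 K/W
Q = ΔT / R_total = 28 / 0.154

Q ≈ 182 W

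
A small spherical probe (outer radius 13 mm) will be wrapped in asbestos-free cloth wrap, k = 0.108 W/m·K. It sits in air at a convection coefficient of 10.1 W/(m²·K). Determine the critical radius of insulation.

r_cr ≈ 21.4 mm

For a sphere r_cr = 2k/h = 2×0.108/10.1
r_cr = 21.4 mm; since the bare radius (13 mm) is below r_cr, adding a thin layer of insulation will *increase* heat loss.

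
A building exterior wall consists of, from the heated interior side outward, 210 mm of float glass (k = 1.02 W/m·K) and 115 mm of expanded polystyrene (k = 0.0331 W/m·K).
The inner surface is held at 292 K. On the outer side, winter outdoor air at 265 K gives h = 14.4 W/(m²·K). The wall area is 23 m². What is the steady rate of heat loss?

Q ≈ 166 W

Treating each layer as a thermal resistance in series:
R_float glass = L/(kA) = 0.21/(1.02×23) = 0.008951 K/W
R_expanded polystyrene = L/(kA) = 0.115/(0.0331×23) = 0.1511 K/W
R_outer film = 1/(h_o·A) = 1/(14.4×23) = 0.003019 K/W
R_total = 0.163 K/W
Q = ΔT / R_total = 27 / 0.163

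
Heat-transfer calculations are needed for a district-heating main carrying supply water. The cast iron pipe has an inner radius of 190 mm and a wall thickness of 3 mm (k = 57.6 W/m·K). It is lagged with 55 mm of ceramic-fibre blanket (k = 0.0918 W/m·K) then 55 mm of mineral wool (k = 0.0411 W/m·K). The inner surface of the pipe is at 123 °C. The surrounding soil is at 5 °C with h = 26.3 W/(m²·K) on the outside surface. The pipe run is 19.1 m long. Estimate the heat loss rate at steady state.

Q ≈ 1830 W

Radial resistances (cylindrical: R_cond = ln(r_o/r_i)/(2πkL), R_conv = 1/(h·2πrL)):
R_cast iron pipe wall = ln(193/190)/(2π×57.6×19.1) = 2.266×10^-6 K/W
R_ceramic-fibre blanket = ln(248/193)/(2π×0.0918×19.1) = 0.02276 K/W
R_mineral wool = ln(303/248)/(2π×0.0411×19.1) = 0.04061 K/W
R_outer film = 1/(h_o·2πr_oL) = 1/(26.3×2π×0.303×19.1) = 0.001046 K/W
R_total = 0.06442 K/W
Q = ΔT/R_total = 118/0.06442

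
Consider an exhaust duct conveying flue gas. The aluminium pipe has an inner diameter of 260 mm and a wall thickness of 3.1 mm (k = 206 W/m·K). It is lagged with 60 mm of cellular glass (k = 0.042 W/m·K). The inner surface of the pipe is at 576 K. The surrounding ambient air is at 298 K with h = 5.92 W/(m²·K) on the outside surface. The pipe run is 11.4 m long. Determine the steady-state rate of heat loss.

Q ≈ 2050 W

Treating each annulus and film as a series resistance:
R_aluminium pipe wall = ln(133.1/130)/(2π×206×11.4) = 1.597×10^-6 K/W
R_cellular glass = ln(193.1/133.1)/(2π×0.042×11.4) = 0.1237 K/W
R_outer film = 1/(h_o·2πr_oL) = 1/(5.92×2π×0.1931×11.4) = 0.01221 K/W
R_total = 0.1359 K/W
Q = ΔT/R_total = 278/0.1359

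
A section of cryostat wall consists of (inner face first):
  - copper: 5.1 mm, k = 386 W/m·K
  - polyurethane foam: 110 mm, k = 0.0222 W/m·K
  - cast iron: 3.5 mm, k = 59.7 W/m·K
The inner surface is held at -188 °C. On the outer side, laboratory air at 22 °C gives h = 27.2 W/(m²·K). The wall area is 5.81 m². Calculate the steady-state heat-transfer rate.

Thermal resistances in series:
R_copper = L/(kA) = 0.0051/(386×5.81) = 2.274×10^-6 K/W
R_polyurethane foam = L/(kA) = 0.11/(0.0222×5.81) = 0.8528 K/W
R_cast iron = L/(kA) = 0.0035/(59.7×5.81) = 1.009×10^-5 K/W
R_outer film = 1/(h_o·A) = 1/(27.2×5.81) = 0.006328 K/W
R_total = 0.8592 K/W
Q = ΔT / R_total = 210 / 0.8592

Q ≈ 244 W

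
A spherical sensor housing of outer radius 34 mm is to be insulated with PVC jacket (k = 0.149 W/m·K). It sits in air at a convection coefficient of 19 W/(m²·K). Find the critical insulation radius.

r_cr ≈ 15.7 mm

For a sphere r_cr = 2k/h = 2×0.149/19
r_cr = 15.7 mm; since the bare radius (34 mm) is above r_cr, any added insulation will reduce heat loss.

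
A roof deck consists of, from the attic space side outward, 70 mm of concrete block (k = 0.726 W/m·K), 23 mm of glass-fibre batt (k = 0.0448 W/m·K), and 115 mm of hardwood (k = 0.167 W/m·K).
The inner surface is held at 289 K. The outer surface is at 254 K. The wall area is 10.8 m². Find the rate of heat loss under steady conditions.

Using the resistance-network approach (series):
R_concrete block = L/(kA) = 0.07/(0.726×10.8) = 0.008928 K/W
R_glass-fibre batt = L/(kA) = 0.023/(0.0448×10.8) = 0.04754 K/W
R_hardwood = L/(kA) = 0.115/(0.167×10.8) = 0.06376 K/W
R_total = 0.1202 K/W
Q = ΔT / R_total = 35 / 0.1202

Q ≈ 291 W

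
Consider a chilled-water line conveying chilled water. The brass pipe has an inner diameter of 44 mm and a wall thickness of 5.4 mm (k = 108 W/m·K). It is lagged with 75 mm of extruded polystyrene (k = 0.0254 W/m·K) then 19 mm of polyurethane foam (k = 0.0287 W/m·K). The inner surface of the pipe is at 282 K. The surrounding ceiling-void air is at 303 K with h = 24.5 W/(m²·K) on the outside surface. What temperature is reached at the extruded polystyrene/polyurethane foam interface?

T ≈ 301 K

Treating each annulus and film as a series resistance:
R_brass pipe wall = ln(27.4/22)/(2π×108×1) = 3.235×10^-4 K/W
R_extruded polystyrene = ln(102.4/27.4)/(2π×0.0254×1) = 8.261 K/W
R_polyurethane foam = ln(121.4/102.4)/(2π×0.0287×1) = 0.9439 K/W
R_outer film = 1/(h_o·2πr_oL) = 1/(24.5×2π×0.1214×1) = 0.05351 K/W
R_total = 9.258 K/W
Q = ΔT/R_total = 21/9.258
Q = 2.27 W/m
T_interface = T_inner + Q·ΣR(inner→interface) = 282 + 2.27×8.261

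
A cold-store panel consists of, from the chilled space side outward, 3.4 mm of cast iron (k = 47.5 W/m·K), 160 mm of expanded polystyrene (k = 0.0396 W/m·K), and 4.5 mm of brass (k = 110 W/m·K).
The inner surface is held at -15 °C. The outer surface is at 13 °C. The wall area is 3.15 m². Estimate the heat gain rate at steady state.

Using the resistance-network approach (series):
R_cast iron = L/(kA) = 0.0034/(47.5×3.15) = 2.272×10^-5 K/W
R_expanded polystyrene = L/(kA) = 0.16/(0.0396×3.15) = 1.283 K/W
R_brass = L/(kA) = 0.0045/(110×3.15) = 1.299×10^-5 K/W
R_total = 1.283 K/W
Q = ΔT / R_total = 28 / 1.283

Q ≈ 21.8 W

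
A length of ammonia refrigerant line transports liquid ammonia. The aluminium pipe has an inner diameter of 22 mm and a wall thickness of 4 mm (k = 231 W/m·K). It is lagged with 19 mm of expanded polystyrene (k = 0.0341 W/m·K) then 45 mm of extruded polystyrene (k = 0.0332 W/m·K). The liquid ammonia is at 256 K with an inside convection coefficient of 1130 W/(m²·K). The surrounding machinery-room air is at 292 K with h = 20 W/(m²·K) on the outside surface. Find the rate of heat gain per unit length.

Radial resistances (cylindrical: R_cond = ln(r_o/r_i)/(2πkL), R_conv = 1/(h·2πrL)):
R_inner film = 1/(h_i·2πr₁L) = 1/(1130×2π×0.011×1) = 0.0128 K/W
R_aluminium pipe wall = ln(15/11)/(2π×231×1) = 2.137×10^-4 K/W
R_expanded polystyrene = ln(34/15)/(2π×0.0341×1) = 3.819 K/W
R_extruded polystyrene = ln(79/34)/(2π×0.0332×1) = 4.042 K/W
R_outer film = 1/(h_o·2πr_oL) = 1/(20×2π×0.079×1) = 0.1007 K/W
R_total = 7.975 K/W
Q = ΔT/R_total = 36/7.975

q′ ≈ 4.51 W/m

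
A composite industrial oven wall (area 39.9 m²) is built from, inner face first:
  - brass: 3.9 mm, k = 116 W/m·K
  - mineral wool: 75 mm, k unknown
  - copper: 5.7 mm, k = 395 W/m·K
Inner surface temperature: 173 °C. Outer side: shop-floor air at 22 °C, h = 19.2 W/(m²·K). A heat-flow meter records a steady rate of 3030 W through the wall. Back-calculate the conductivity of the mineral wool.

k ≈ 0.0387 W/(m·K)

Series thermal resistances:
R_brass = L/(kA) = 0.0039/(116×39.9) = 8.426×10^-7 K/W
R_copper = L/(kA) = 0.0057/(395×39.9) = 3.617×10^-7 K/W
R_outer film = 1/(h_o·A) = 1/(19.2×39.9) = 0.001305 K/W
Sum of known resistances R_other = 0.001307 K/W
Total R = ΔT/Q = 151/3030 = 0.04983 K/W
R_mineral wool = R_total − R_other = 0.04853 K/W
k = L/(R·A) = 0.075/(0.04853×39.9)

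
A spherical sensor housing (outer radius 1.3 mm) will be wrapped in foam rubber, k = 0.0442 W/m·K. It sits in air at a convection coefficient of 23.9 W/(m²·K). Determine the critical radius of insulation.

r_cr ≈ 3.7 mm

For a sphere r_cr = 2k/h = 2×0.0442/23.9
r_cr = 3.7 mm; since the bare radius (1.3 mm) is below r_cr, adding a thin layer of insulation will *increase* heat loss.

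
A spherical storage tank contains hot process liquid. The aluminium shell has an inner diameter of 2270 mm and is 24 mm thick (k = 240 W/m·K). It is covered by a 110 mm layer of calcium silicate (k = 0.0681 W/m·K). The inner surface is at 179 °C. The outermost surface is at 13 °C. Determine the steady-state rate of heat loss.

Q ≈ 1900 W

Spherical conduction: R = (1/r_in − 1/r_out)/(4πk) per layer; series-sum.
R_aluminium shell = (1/1.135 − 1/1.159)/(4π×240) = 6.049×10^-6 K/W
R_calcium silicate = (1/1.159 − 1/1.269)/(4π×0.0681) = 0.0874 K/W
R_total = 0.0874 K/W
Q = ΔT/R_total = 166/0.0874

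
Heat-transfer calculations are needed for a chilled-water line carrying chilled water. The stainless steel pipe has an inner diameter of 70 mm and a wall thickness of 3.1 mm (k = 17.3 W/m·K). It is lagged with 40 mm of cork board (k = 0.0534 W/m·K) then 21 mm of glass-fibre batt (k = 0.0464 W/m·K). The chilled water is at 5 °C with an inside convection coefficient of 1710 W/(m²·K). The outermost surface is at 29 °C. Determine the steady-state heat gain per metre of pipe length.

Cylindrical conduction, so R = ln(r₂/r₁)/(2πkL) per layer, in series:
R_inner film = 1/(h_i·2πr₁L) = 1/(1710×2π×0.035×1) = 0.002659 K/W
R_stainless steel pipe wall = ln(38.1/35)/(2π×17.3×1) = 7.807×10^-4 K/W
R_cork board = ln(78.1/38.1)/(2π×0.0534×1) = 2.139 K/W
R_glass-fibre batt = ln(99.1/78.1)/(2π×0.0464×1) = 0.8168 K/W
R_total = 2.96 K/W
Q = ΔT/R_total = 24/2.96

q′ ≈ 8.11 W/m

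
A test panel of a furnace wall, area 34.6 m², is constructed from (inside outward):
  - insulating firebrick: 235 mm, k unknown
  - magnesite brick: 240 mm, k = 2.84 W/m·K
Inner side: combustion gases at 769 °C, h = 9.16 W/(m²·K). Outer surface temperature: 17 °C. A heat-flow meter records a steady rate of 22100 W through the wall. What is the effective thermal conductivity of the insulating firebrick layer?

k ≈ 0.239 W/(m·K)

Model the wall as resistances in series:
R_inner film = 1/(h_i·A) = 1/(9.16×34.6) = 0.003155 K/W
R_magnesite brick = L/(kA) = 0.24/(2.84×34.6) = 0.002442 K/W
Sum of known resistances R_other = 0.005598 K/W
Total R = ΔT/Q = 752/22100 = 0.03403 K/W
R_insulating firebrick = R_total − R_other = 0.02843 K/W
k = L/(R·A) = 0.235/(0.02843×34.6)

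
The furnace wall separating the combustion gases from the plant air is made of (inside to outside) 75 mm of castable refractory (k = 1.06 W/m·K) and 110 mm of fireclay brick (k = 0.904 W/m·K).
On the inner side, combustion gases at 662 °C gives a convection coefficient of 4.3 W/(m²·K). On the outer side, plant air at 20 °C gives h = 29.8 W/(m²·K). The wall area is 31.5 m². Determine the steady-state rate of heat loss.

Q ≈ 44100 W

Thermal resistances in series:
R_inner film = 1/(h_i·A) = 1/(4.3×31.5) = 0.007383 K/W
R_castable refractory = L/(kA) = 0.075/(1.06×31.5) = 0.002246 K/W
R_fireclay brick = L/(kA) = 0.11/(0.904×31.5) = 0.003863 K/W
R_outer film = 1/(h_o·A) = 1/(29.8×31.5) = 0.001065 K/W
R_total = 0.01456 K/W
Q = ΔT / R_total = 642 / 0.01456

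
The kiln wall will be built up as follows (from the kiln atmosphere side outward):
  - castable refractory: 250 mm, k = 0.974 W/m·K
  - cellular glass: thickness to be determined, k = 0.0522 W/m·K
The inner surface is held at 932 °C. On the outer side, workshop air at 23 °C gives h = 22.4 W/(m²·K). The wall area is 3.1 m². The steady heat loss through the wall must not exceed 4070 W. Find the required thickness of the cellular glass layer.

Using the resistance-network approach (series):
R_castable refractory = L/(kA) = 0.25/(0.974×3.1) = 0.0828 K/W
R_outer film = 1/(h_o·A) = 1/(22.4×3.1) = 0.0144 K/W
Sum of the known resistances R_other = 0.0972 K/W
Required total resistance R_tot = ΔT/Q_allow = 909/4070 = 0.2233 K/W
R_cellular glass = R_tot − R_other = 0.1261 K/W
L = R·k·A = 0.1261×0.0522×3.1

L ≈ 20.4 mm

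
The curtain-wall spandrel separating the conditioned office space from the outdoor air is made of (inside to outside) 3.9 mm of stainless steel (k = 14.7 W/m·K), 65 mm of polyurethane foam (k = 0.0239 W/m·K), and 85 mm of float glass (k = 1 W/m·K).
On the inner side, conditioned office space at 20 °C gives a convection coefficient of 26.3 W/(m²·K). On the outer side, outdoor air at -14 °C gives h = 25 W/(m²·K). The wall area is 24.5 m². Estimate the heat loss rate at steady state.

Treating each layer as a thermal resistance in series:
R_inner film = 1/(h_i·A) = 1/(26.3×24.5) = 0.001552 K/W
R_stainless steel = L/(kA) = 0.0039/(14.7×24.5) = 1.083×10^-5 K/W
R_polyurethane foam = L/(kA) = 0.065/(0.0239×24.5) = 0.111 K/W
R_float glass = L/(kA) = 0.085/(1×24.5) = 0.003469 K/W
R_outer film = 1/(h_o·A) = 1/(25×24.5) = 0.001633 K/W
R_total = 0.1177 K/W
Q = ΔT / R_total = 34 / 0.1177

Q ≈ 289 W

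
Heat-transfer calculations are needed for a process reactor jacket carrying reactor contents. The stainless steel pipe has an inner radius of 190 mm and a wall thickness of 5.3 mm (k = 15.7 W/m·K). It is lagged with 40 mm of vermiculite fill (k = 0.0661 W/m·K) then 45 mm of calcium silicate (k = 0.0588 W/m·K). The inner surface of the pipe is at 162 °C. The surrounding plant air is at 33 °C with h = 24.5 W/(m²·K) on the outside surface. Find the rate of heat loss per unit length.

q′ ≈ 136 W/m

Cylindrical conduction, so R = ln(r₂/r₁)/(2πkL) per layer, in series:
R_stainless steel pipe wall = ln(195.3/190)/(2π×15.7×1) = 2.789×10^-4 K/W
R_vermiculite fill = ln(235.3/195.3)/(2π×0.0661×1) = 0.4486 K/W
R_calcium silicate = ln(280.3/235.3)/(2π×0.0588×1) = 0.4737 K/W
R_outer film = 1/(h_o·2πr_oL) = 1/(24.5×2π×0.2803×1) = 0.02318 K/W
R_total = 0.9458 K/W
Q = ΔT/R_total = 129/0.9458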